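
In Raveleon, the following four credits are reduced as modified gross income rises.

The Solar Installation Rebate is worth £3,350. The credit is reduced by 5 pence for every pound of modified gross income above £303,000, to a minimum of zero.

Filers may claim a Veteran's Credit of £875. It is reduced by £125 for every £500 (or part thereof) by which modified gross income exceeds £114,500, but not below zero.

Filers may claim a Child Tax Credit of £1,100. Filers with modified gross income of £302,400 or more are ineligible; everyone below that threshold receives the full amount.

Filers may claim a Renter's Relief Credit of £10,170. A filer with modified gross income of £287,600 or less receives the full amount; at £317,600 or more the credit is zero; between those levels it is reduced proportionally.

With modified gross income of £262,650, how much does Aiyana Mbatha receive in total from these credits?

Solar Installation Rebate: £262,650 is at or below the £303,000 threshold, so the full £3,350 applies.
Veteran's Credit: income exceeds £114,500 by £148,150 → 297 increments × £125 = £37,125 ≥ base, so the credit is £0.
Child Tax Credit: £262,650 is below the £302,400 cutoff, so the full £1,100 applies.
Renter's Relief Credit: £262,650 is at or below the £287,600 threshold, so the full £10,170 applies.
Total: £3,350 + £0 + £1,100 + £10,170 = £14,620.

£14,620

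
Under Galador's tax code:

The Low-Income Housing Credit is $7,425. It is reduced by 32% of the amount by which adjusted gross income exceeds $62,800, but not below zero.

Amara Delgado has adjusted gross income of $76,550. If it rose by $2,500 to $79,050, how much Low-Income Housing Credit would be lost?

At $76,550 — 32% of the $13,750 excess over $62,800 is $4,400; credit = $7,425 − $4,400 = $3,025.
At $79,050 — 32% of the $16,250 excess over $62,800 is $5,200; credit = $7,425 − $5,200 = $2,225.
Lost: $3,025 − $2,225 = $800.

$800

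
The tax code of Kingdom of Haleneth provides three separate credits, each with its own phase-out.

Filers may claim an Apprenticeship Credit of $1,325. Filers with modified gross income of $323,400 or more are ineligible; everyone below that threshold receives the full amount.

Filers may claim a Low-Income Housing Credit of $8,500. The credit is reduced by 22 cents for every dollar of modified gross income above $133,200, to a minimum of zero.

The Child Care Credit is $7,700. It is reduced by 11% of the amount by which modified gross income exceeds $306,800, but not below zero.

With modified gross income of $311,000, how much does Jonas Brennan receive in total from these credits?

$8,563

Apprenticeship Credit: $311,000 is below the $323,400 cutoff, so the full $1,325 applies.
Low-Income Housing Credit: 22% of the $177,800 excess over $133,200 is $39,116 ≥ base, so the credit is $0.
Child Care Credit: 11% of the $4,200 excess over $306,800 is $462; credit = $7,700 − $462 = $7,238.
Total: $1,325 + $0 + $7,238 = $8,563.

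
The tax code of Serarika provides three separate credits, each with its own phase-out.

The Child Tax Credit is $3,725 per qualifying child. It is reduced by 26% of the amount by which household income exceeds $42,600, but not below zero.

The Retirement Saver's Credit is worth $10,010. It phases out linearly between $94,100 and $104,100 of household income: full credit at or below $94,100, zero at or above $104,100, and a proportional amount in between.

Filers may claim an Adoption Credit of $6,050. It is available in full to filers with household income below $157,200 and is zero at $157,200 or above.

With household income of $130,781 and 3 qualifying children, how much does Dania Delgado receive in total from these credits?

Child Tax Credit: base = 3 × $3,725 = $11,175. 26% of the $88,181 excess over $42,600 is $22,927.06 ≥ base, so the credit is $0.
Retirement Saver's Credit: $130,781 is at or above $104,100, so the credit is $0.
Adoption Credit: $130,781 is below the $157,200 cutoff, so the full $6,050 applies.
Total: $0 + $0 + $6,050 = $6,050.

$6,050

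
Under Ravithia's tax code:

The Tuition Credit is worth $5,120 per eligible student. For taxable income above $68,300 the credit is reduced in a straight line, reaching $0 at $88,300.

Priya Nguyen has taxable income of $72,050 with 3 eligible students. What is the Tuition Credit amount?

Tuition Credit: base = 3 × $5,120 = $15,360. $72,050 is $3,750 into a $20,000 phase-out range, leaving 16,250/20,000 of the credit: $15,360 × 16,250/20,000 = $12,480.

$12,480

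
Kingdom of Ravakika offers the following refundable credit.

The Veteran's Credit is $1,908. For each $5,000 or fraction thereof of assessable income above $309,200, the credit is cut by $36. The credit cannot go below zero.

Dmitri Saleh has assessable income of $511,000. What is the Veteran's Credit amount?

Veteran's Credit: income exceeds $309,200 by $201,800, which is 41 full-or-partial $5,000 increments; reduction = 41 × $36 = $1,476, leaving $432.

$432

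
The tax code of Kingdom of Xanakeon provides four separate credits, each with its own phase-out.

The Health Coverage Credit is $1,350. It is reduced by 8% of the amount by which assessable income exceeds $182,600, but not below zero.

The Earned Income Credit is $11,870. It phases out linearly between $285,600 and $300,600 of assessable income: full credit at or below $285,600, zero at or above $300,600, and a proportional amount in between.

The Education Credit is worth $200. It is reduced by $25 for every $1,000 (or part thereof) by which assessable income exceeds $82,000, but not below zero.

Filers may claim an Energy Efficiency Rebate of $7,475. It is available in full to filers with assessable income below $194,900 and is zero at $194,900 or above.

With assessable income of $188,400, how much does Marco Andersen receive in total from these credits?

$20,231

Health Coverage Credit: 8% of the $5,800 excess over $182,600 is $464; credit = $1,350 − $464 = $886.
Earned Income Credit: $188,400 is at or below the $285,600 threshold, so the full $11,870 applies.
Education Credit: income exceeds $82,000 by $106,400 → 107 increments × $25 = $2,675 ≥ base, so the credit is $0.
Energy Efficiency Rebate: $188,400 is below the $194,900 cutoff, so the full $7,475 applies.
Total: $886 + $11,870 + $0 + $7,475 = $20,231.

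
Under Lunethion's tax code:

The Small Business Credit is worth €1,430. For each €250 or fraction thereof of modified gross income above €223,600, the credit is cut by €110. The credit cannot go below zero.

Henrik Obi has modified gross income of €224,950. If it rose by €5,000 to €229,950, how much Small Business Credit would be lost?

€770

At €224,950 — income exceeds €223,600 by €1,350, which is 6 full-or-partial €250 increments; reduction = 6 × €110 = €660, leaving €770.
At €229,950 — income exceeds €223,600 by €6,350 → 26 increments × €110 = €2,860 ≥ base, so the credit is €0.
Lost: €770 − €0 = €770.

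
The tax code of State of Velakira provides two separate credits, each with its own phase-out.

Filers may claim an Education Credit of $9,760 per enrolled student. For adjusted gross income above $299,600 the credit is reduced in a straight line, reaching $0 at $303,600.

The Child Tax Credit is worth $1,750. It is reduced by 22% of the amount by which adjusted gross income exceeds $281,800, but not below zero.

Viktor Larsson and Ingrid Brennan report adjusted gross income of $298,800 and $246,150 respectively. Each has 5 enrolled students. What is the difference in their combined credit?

Viktor ($298,800): Education Credit: base = 5 × $9,760 = $48,800. $298,800 is at or below the $299,600 threshold, so the full $48,800 applies. Child Tax Credit: 22% of the $17,000 excess over $281,800 is $3,740 ≥ base, so the credit is $0. total $48,800 + $0 = $48,800
Ingrid ($246,150): Education Credit: base = 5 × $9,760 = $48,800. $246,150 is at or below the $299,600 threshold, so the full $48,800 applies. Child Tax Credit: $246,150 is at or below the $281,800 threshold, so the full $1,750 applies. total $48,800 + $1,750 = $50,550
Difference: |$48,800 − $50,550| = $1,750.

$1,750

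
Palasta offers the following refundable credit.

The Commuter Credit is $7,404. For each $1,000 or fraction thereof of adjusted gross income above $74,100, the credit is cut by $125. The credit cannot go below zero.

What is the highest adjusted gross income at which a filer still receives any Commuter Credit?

After 59 increments the reduction is 59 × $125 = $7,375, leaving $29; one more increment wipes it out. Increment 59 ends at excess 59 × $1,000 = $59,000, so the highest qualifying income is $74,100 + $59,000 = $133,100.

$133,100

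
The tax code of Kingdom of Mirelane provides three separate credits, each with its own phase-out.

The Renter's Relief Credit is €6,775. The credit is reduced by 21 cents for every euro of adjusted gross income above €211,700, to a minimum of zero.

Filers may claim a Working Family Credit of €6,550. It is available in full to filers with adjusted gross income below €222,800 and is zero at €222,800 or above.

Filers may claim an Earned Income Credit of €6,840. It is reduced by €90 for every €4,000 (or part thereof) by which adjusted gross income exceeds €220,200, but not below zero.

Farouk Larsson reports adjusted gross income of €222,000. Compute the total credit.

€17,912

Renter's Relief Credit: 21% of the €10,300 excess over €211,700 is €2,163; credit = €6,775 − €2,163 = €4,612.
Working Family Credit: €222,000 is below the €222,800 cutoff, so the full €6,550 applies.
Earned Income Credit: income exceeds €220,200 by €1,800, which is 1 full-or-partial €4,000 increment; reduction = 1 × €90 = €90, leaving €6,750.
Total: €4,612 + €6,550 + €6,750 = €17,912.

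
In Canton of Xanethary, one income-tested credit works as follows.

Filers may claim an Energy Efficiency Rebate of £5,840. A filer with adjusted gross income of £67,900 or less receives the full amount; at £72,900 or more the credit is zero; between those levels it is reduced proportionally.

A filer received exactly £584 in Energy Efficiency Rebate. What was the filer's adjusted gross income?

£584 is 584/5,840 of the full £5,840, so 5,256/5,840 of the £5,000 range has been used: income = £67,900 + £5,000 × 5,256/5,840 = £72,400.

£72,400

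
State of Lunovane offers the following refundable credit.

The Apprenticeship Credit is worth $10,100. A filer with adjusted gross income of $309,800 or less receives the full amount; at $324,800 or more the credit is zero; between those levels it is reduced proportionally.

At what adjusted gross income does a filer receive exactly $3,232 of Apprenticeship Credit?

$3,232 is 3,232/10,100 of the full $10,100, so 6,868/10,100 of the $15,000 range has been used: income = $309,800 + $15,000 × 6,868/10,100 = $320,000.

$320,000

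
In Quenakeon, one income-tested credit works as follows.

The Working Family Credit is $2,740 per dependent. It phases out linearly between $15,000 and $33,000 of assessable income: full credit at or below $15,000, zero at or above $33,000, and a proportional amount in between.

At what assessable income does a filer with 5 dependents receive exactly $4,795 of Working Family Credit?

$26,700

Full credit = 5 × $2,740 = $13,700.
$4,795 is 4,795/13,700 of the full $13,700, so 8,905/13,700 of the $18,000 range has been used: income = $15,000 + $18,000 × 8,905/13,700 = $26,700.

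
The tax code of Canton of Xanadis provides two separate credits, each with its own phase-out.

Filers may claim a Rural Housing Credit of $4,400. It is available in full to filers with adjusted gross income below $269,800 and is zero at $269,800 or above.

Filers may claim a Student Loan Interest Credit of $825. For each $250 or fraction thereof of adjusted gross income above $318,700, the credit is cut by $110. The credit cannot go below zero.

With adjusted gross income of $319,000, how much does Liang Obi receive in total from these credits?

Rural Housing Credit: $319,000 meets or exceeds the $269,800 cutoff, so the credit is $0.
Student Loan Interest Credit: income exceeds $318,700 by $300, which is 2 full-or-partial $250 increments; reduction = 2 × $110 = $220, leaving $605.
Total: $0 + $605 = $605.

$605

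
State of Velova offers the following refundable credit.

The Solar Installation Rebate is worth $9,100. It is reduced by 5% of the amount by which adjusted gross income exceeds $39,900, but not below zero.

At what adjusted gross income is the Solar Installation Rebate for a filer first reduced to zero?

The credit falls by 5% of each dollar above $39,900, so it reaches zero when the excess is $9,100 / 5% = $182,000: income = $39,900 + $182,000 = $221,900.

$221,900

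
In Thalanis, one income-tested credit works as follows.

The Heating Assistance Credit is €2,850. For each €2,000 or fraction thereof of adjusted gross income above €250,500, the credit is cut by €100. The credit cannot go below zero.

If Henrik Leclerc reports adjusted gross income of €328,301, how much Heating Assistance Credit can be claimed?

Heating Assistance Credit: income exceeds €250,500 by €77,801 → 39 increments × €100 = €3,900 ≥ base, so the credit is €0.

€0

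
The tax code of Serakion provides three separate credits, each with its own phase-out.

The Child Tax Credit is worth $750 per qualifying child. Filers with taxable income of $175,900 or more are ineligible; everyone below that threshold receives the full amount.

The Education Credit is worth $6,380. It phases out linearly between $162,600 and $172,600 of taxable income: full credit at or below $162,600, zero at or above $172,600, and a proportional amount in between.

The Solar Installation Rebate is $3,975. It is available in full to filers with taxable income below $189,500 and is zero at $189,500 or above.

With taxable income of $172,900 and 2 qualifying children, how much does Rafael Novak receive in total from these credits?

$5,475

Child Tax Credit: base = 2 × $750 = $1,500. $172,900 is below the $175,900 cutoff, so the full $1,500 applies.
Education Credit: $172,900 is at or above $172,600, so the credit is $0.
Solar Installation Rebate: $172,900 is below the $189,500 cutoff, so the full $3,975 applies.
Total: $1,500 + $0 + $3,975 = $5,475.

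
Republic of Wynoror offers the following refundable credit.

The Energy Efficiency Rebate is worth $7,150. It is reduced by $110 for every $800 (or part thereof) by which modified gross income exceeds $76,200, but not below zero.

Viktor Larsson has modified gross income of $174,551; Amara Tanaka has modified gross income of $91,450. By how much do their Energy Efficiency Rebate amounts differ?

Viktor ($174,551): Energy Efficiency Rebate: income exceeds $76,200 by $98,351 → 123 increments × $110 = $13,530 ≥ base, so the credit is $0.
Amara ($91,450): Energy Efficiency Rebate: income exceeds $76,200 by $15,250, which is 20 full-or-partial $800 increments; reduction = 20 × $110 = $2,200, leaving $4,950.
Difference: |$0 − $4,950| = $4,950.

$4,950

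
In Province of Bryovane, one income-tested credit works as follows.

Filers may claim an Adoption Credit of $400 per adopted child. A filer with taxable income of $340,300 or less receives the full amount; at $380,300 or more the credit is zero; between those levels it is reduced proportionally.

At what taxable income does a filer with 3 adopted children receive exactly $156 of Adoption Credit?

$375,100

Full credit = 3 × $400 = $1,200.
$156 is 156/1,200 of the full $1,200, so 1,044/1,200 of the $40,000 range has been used: income = $340,300 + $40,000 × 1,044/1,200 = $375,100.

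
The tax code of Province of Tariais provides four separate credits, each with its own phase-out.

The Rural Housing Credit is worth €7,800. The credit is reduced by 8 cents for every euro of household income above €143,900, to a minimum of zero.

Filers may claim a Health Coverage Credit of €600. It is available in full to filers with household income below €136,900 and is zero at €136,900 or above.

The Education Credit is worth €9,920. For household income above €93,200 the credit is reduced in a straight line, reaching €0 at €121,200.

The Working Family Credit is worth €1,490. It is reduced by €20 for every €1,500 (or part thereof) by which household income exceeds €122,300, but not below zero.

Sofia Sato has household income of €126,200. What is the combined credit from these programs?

Rural Housing Credit: €126,200 is at or below the €143,900 threshold, so the full €7,800 applies.
Health Coverage Credit: €126,200 is below the €136,900 cutoff, so the full €600 applies.
Education Credit: €126,200 is at or above €121,200, so the credit is €0.
Working Family Credit: income exceeds €122,300 by €3,900, which is 3 full-or-partial €1,500 increments; reduction = 3 × €20 = €60, leaving €1,430.
Total: €7,800 + €600 + €0 + €1,430 = €9,830.

€9,830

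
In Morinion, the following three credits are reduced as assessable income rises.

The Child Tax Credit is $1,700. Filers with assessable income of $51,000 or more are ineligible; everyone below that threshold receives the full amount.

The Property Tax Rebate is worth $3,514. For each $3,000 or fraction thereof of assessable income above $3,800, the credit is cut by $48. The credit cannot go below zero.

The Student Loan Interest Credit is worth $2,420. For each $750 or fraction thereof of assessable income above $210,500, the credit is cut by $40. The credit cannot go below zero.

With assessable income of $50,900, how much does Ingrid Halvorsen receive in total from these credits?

Child Tax Credit: $50,900 is below the $51,000 cutoff, so the full $1,700 applies.
Property Tax Rebate: income exceeds $3,800 by $47,100, which is 16 full-or-partial $3,000 increments; reduction = 16 × $48 = $768, leaving $2,746.
Student Loan Interest Credit: $50,900 is at or below the $210,500 threshold, so the full $2,420 applies.
Total: $1,700 + $2,746 + $2,420 = $6,866.

$6,866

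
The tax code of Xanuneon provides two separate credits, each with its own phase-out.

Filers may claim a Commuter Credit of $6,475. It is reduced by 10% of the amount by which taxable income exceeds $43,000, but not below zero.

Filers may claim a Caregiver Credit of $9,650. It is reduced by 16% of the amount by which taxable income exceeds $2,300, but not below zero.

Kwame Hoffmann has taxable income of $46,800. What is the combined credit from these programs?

Commuter Credit: 10% of the $3,800 excess over $43,000 is $380; credit = $6,475 − $380 = $6,095.
Caregiver Credit: 16% of the $44,500 excess over $2,300 is $7,120; credit = $9,650 − $7,120 = $2,530.
Total: $6,095 + $2,530 = $8,625.

$8,625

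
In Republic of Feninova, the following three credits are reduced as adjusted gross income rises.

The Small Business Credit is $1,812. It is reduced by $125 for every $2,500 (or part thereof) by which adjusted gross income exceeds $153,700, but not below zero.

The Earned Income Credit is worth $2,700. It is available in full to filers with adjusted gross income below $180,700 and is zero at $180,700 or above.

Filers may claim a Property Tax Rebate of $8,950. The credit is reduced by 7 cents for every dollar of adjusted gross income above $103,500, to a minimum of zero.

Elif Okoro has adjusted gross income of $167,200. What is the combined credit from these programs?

$8,253

Small Business Credit: income exceeds $153,700 by $13,500, which is 6 full-or-partial $2,500 increments; reduction = 6 × $125 = $750, leaving $1,062.
Earned Income Credit: $167,200 is below the $180,700 cutoff, so the full $2,700 applies.
Property Tax Rebate: 7% of the $63,700 excess over $103,500 is $4,459; credit = $8,950 − $4,459 = $4,491.
Total: $1,062 + $2,700 + $4,491 = $8,253.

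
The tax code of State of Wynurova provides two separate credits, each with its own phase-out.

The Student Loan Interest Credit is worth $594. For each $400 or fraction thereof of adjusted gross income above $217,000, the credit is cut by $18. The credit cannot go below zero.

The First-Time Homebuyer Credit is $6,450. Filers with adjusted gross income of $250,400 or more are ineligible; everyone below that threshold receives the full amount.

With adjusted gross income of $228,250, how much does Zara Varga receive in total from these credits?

Student Loan Interest Credit: income exceeds $217,000 by $11,250, which is 29 full-or-partial $400 increments; reduction = 29 × $18 = $522, leaving $72.
First-Time Homebuyer Credit: $228,250 is below the $250,400 cutoff, so the full $6,450 applies.
Total: $72 + $6,450 = $6,522.

$6,522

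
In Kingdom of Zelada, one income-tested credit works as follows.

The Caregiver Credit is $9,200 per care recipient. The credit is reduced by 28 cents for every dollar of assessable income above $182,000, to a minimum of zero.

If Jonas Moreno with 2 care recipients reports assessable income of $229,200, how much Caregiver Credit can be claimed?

Caregiver Credit: base = 2 × $9,200 = $18,400. 28% of the $47,200 excess over $182,000 is $13,216; credit = $18,400 − $13,216 = $5,184.

$5,184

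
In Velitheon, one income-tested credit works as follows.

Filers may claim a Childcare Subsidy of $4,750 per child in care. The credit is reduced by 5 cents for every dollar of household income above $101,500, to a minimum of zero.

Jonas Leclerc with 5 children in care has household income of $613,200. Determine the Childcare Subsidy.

Childcare Subsidy: base = 5 × $4,750 = $23,750. 5% of the $511,700 excess over $101,500 is $25,585 ≥ base, so the credit is $0.

$0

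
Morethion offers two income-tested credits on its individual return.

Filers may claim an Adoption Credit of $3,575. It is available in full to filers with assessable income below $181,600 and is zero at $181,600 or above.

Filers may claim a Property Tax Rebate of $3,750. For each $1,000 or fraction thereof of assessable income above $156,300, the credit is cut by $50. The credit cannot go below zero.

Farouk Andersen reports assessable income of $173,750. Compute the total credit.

Adoption Credit: $173,750 is below the $181,600 cutoff, so the full $3,575 applies.
Property Tax Rebate: income exceeds $156,300 by $17,450, which is 18 full-or-partial $1,000 increments; reduction = 18 × $50 = $900, leaving $2,850.
Total: $3,575 + $2,850 = $6,425.

$6,425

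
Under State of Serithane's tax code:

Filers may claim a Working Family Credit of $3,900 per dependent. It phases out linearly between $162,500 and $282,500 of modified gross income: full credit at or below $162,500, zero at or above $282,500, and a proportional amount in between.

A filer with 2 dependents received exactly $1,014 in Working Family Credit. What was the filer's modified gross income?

$266,900

Full credit = 2 × $3,900 = $7,800.
$1,014 is 1,014/7,800 of the full $7,800, so 6,786/7,800 of the $120,000 range has been used: income = $162,500 + $120,000 × 6,786/7,800 = $266,900.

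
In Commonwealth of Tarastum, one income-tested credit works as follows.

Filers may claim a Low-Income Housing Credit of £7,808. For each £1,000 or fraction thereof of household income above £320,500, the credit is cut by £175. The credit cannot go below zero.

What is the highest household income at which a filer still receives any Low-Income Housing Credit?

£364,500

After 44 increments the reduction is 44 × £175 = £7,700, leaving £108; one more increment wipes it out. Increment 44 ends at excess 44 × £1,000 = £44,000, so the highest qualifying income is £320,500 + £44,000 = £364,500.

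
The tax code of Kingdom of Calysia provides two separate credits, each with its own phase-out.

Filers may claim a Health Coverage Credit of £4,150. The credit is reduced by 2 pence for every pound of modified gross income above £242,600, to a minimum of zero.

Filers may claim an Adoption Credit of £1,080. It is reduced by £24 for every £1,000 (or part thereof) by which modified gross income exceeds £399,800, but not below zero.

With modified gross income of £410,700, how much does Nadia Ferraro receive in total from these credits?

Health Coverage Credit: 2% of the £168,100 excess over £242,600 is £3,362; credit = £4,150 − £3,362 = £788.
Adoption Credit: income exceeds £399,800 by £10,900, which is 11 full-or-partial £1,000 increments; reduction = 11 × £24 = £264, leaving £816.
Total: £788 + £816 = £1,604.

£1,604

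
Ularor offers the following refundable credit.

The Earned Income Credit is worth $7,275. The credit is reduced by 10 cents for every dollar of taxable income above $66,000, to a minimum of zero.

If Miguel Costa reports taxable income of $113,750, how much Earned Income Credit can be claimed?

Earned Income Credit: 10% of the $47,750 excess over $66,000 is $4,775; credit = $7,275 − $4,775 = $2,500.

$2,500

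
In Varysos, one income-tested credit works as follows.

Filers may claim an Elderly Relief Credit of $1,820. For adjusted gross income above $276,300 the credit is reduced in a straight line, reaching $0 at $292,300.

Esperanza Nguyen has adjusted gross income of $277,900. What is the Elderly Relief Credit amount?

$1,638

Elderly Relief Credit: $277,900 is $1,600 into a $16,000 phase-out range, leaving 14,400/16,000 of the credit: $1,820 × 14,400/16,000 = $1,638.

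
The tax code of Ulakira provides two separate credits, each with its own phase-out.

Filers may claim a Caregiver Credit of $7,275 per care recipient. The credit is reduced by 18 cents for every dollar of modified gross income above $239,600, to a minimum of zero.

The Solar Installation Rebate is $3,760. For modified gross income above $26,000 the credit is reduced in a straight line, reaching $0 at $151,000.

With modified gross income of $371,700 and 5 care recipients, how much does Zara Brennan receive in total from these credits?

Caregiver Credit: base = 5 × $7,275 = $36,375. 18% of the $132,100 excess over $239,600 is $23,778; credit = $36,375 − $23,778 = $12,597.
Solar Installation Rebate: $371,700 is at or above $151,000, so the credit is $0.
Total: $12,597 + $0 = $12,597.

$12,597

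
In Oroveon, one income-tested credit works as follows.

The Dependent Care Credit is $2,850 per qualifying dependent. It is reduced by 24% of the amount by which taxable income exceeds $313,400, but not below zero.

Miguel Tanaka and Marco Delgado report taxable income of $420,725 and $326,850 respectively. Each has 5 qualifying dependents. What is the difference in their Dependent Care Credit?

Miguel ($420,725): Dependent Care Credit: base = 5 × $2,850 = $14,250. 24% of the $107,325 excess over $313,400 is $25,758 ≥ base, so the credit is $0.
Marco ($326,850): Dependent Care Credit: base = 5 × $2,850 = $14,250. 24% of the $13,450 excess over $313,400 is $3,228; credit = $14,250 − $3,228 = $11,022.
Difference: |$0 − $11,022| = $11,022.

$11,022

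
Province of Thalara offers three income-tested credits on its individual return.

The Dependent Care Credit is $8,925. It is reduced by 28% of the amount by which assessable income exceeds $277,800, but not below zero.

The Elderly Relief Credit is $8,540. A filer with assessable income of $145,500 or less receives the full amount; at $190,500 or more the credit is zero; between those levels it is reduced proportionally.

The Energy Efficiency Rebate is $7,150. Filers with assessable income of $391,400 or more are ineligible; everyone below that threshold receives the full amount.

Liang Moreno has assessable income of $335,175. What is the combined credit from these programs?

$7,150

Dependent Care Credit: 28% of the $57,375 excess over $277,800 is $16,065 ≥ base, so the credit is $0.
Elderly Relief Credit: $335,175 is at or above $190,500, so the credit is $0.
Energy Efficiency Rebate: $335,175 is below the $391,400 cutoff, so the full $7,150 applies.
Total: $0 + $0 + $7,150 = $7,150.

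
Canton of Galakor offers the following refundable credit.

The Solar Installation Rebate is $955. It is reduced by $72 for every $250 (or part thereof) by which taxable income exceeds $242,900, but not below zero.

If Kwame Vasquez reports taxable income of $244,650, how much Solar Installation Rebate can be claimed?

$451

Solar Installation Rebate: income exceeds $242,900 by $1,750, which is 7 full-or-partial $250 increments; reduction = 7 × $72 = $504, leaving $451.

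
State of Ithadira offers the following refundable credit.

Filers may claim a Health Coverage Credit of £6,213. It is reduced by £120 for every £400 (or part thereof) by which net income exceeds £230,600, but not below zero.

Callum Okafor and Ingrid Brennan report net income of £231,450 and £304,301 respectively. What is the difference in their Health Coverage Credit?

Callum (£231,450): Health Coverage Credit: income exceeds £230,600 by £850, which is 3 full-or-partial £400 increments; reduction = 3 × £120 = £360, leaving £5,853.
Ingrid (£304,301): Health Coverage Credit: income exceeds £230,600 by £73,701 → 185 increments × £120 = £22,200 ≥ base, so the credit is £0.
Difference: |£5,853 − £0| = £5,853.

£5,853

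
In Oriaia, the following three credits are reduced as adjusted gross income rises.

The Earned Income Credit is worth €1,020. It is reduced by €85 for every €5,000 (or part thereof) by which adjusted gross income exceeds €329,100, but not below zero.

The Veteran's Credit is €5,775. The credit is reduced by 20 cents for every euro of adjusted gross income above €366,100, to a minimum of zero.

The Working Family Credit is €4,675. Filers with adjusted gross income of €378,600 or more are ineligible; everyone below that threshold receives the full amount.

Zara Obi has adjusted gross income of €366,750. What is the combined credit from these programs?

Earned Income Credit: income exceeds €329,100 by €37,650, which is 8 full-or-partial €5,000 increments; reduction = 8 × €85 = €680, leaving €340.
Veteran's Credit: 20% of the €650 excess over €366,100 is €130; credit = €5,775 − €130 = €5,645.
Working Family Credit: €366,750 is below the €378,600 cutoff, so the full €4,675 applies.
Total: €340 + €5,645 + €4,675 = €10,660.

€10,660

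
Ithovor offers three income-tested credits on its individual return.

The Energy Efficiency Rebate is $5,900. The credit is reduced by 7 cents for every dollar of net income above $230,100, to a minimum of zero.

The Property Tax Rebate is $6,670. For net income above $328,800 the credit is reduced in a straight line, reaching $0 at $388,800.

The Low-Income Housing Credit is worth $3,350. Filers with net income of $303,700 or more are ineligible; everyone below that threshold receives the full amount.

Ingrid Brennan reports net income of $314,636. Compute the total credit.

Energy Efficiency Rebate: 7% of the $84,536 excess over $230,100 is $5,917.52 ≥ base, so the credit is $0.
Property Tax Rebate: $314,636 is at or below the $328,800 threshold, so the full $6,670 applies.
Low-Income Housing Credit: $314,636 meets or exceeds the $303,700 cutoff, so the credit is $0.
Total: $0 + $6,670 + $0 = $6,670.

$6,670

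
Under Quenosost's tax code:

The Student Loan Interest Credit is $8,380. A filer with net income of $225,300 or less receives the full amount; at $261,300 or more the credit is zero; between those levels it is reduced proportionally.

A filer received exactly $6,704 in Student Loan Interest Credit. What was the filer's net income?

$232,500

$6,704 is 6,704/8,380 of the full $8,380, so 1,676/8,380 of the $36,000 range has been used: income = $225,300 + $36,000 × 1,676/8,380 = $232,500.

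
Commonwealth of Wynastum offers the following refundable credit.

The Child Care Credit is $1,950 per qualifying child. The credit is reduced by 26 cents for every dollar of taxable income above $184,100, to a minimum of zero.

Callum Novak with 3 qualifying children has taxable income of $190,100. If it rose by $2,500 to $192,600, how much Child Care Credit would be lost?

At $190,100 — base = 3 × $1,950 = $5,850. 26% of the $6,000 excess over $184,100 is $1,560; credit = $5,850 − $1,560 = $4,290.
At $192,600 — base = 3 × $1,950 = $5,850. 26% of the $8,500 excess over $184,100 is $2,210; credit = $5,850 − $2,210 = $3,640.
Lost: $4,290 − $3,640 = $650.

$650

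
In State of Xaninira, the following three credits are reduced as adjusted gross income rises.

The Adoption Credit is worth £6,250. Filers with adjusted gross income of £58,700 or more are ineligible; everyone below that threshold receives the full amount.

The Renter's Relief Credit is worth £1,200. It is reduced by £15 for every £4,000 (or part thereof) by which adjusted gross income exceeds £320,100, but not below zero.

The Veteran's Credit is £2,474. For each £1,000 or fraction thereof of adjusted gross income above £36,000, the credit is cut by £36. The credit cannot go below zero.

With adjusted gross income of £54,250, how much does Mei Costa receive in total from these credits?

£9,240

Adoption Credit: £54,250 is below the £58,700 cutoff, so the full £6,250 applies.
Renter's Relief Credit: £54,250 is at or below the £320,100 threshold, so the full £1,200 applies.
Veteran's Credit: income exceeds £36,000 by £18,250, which is 19 full-or-partial £1,000 increments; reduction = 19 × £36 = £684, leaving £1,790.
Total: £6,250 + £1,200 + £1,790 = £9,240.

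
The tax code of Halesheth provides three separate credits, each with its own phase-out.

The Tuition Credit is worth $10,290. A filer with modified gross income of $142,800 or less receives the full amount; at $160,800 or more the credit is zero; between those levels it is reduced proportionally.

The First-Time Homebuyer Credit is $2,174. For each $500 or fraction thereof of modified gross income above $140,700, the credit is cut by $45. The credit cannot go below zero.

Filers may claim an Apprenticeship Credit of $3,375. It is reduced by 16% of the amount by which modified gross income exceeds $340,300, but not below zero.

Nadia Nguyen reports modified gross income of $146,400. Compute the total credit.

Tuition Credit: $146,400 is $3,600 into a $18,000 phase-out range, leaving 14,400/18,000 of the credit: $10,290 × 14,400/18,000 = $8,232.
First-Time Homebuyer Credit: income exceeds $140,700 by $5,700, which is 12 full-or-partial $500 increments; reduction = 12 × $45 = $540, leaving $1,634.
Apprenticeship Credit: $146,400 is at or below the $340,300 threshold, so the full $3,375 applies.
Total: $8,232 + $1,634 + $3,375 = $13,241.

$13,241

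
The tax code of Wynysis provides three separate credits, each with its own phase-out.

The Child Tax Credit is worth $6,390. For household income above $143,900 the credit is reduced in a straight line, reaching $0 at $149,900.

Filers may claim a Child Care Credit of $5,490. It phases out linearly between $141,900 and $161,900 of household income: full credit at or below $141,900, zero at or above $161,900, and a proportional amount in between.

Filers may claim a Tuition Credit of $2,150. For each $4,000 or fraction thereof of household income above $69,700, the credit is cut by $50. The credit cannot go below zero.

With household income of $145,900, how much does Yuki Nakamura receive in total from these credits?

$9,802

Child Tax Credit: $145,900 is $2,000 into a $6,000 phase-out range, leaving 4,000/6,000 of the credit: $6,390 × 4,000/6,000 = $4,260.
Child Care Credit: $145,900 is $4,000 into a $20,000 phase-out range, leaving 16,000/20,000 of the credit: $5,490 × 16,000/20,000 = $4,392.
Tuition Credit: income exceeds $69,700 by $76,200, which is 20 full-or-partial $4,000 increments; reduction = 20 × $50 = $1,000, leaving $1,150.
Total: $4,260 + $4,392 + $1,150 = $9,802.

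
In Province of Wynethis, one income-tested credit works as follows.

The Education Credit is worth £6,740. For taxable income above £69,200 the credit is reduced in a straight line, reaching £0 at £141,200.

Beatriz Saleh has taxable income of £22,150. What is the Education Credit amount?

Education Credit: £22,150 is at or below the £69,200 threshold, so the full £6,740 applies.

£6,740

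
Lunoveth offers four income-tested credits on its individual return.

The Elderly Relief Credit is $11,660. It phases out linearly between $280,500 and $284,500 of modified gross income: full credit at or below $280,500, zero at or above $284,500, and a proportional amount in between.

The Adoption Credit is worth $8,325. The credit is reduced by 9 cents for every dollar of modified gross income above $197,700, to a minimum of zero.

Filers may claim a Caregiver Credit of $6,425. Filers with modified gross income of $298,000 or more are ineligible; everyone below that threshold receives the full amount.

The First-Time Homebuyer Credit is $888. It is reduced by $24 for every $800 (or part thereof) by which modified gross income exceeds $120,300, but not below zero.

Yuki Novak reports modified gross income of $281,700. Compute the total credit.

$15,352

Elderly Relief Credit: $281,700 is $1,200 into a $4,000 phase-out range, leaving 2,800/4,000 of the credit: $11,660 × 2,800/4,000 = $8,162.
Adoption Credit: 9% of the $84,000 excess over $197,700 is $7,560; credit = $8,325 − $7,560 = $765.
Caregiver Credit: $281,700 is below the $298,000 cutoff, so the full $6,425 applies.
First-Time Homebuyer Credit: income exceeds $120,300 by $161,400 → 202 increments × $24 = $4,848 ≥ base, so the credit is $0.
Total: $8,162 + $765 + $6,425 + $0 = $15,352.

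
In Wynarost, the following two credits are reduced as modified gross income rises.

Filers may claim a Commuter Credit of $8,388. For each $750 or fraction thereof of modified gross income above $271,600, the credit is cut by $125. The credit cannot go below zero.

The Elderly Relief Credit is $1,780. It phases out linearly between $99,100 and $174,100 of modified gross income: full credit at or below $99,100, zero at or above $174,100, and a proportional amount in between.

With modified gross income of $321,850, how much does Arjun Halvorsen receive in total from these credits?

$13

Commuter Credit: income exceeds $271,600 by $50,250, which is 67 full-or-partial $750 increments; reduction = 67 × $125 = $8,375, leaving $13.
Elderly Relief Credit: $321,850 is at or above $174,100, so the credit is $0.
Total: $13 + $0 = $13.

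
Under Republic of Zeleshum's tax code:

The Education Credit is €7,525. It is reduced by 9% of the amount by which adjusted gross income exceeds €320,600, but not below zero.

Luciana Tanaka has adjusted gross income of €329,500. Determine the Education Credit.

Education Credit: 9% of the €8,900 excess over €320,600 is €801; credit = €7,525 − €801 = €6,724.

€6,724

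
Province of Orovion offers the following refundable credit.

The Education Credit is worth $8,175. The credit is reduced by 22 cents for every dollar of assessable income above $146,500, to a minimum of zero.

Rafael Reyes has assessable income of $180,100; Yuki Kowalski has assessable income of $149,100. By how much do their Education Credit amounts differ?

$6,820

Rafael ($180,100): Education Credit: 22% of the $33,600 excess over $146,500 is $7,392; credit = $8,175 − $7,392 = $783.
Yuki ($149,100): Education Credit: 22% of the $2,600 excess over $146,500 is $572; credit = $8,175 − $572 = $7,603.
Difference: |$783 − $7,603| = $6,820.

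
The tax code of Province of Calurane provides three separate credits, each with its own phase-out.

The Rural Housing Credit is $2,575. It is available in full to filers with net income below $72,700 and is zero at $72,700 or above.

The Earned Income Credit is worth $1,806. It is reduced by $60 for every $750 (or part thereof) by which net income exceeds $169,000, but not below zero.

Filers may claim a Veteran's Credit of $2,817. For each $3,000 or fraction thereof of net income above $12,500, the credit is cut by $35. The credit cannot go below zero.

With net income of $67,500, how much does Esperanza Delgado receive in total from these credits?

$6,533

Rural Housing Credit: $67,500 is below the $72,700 cutoff, so the full $2,575 applies.
Earned Income Credit: $67,500 is at or below the $169,000 threshold, so the full $1,806 applies.
Veteran's Credit: income exceeds $12,500 by $55,000, which is 19 full-or-partial $3,000 increments; reduction = 19 × $35 = $665, leaving $2,152.
Total: $2,575 + $1,806 + $2,152 = $6,533.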